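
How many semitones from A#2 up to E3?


Step by step:
Absolute semitone position = octave×12 + chromatic position
A#2: 2×12 + 10 = 34
E3: 3×12 + 4 = 40
Difference = 40 - 34 = 6
= 6 semitones


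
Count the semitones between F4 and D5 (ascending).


Absolute semitone position = octave×12 + chromatic position
F4: 4×12 + 5 = 53
D5: 5×12 + 2 = 62
Difference = 62 - 53 = 9
= 9 semitones


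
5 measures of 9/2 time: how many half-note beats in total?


Let's work it out.
Time signature 9/2: the bottom number 2 means the half note gets one count
The top number 9 means 9 half-note beats per measure
Total = 9 × 5 measures
= 45 half-note beats


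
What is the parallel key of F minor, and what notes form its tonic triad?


Parallel keys share the same tonic but differ in mode
F minor → parallel is F major
Tonic triad of F major = F A C
= F major; triad = F A C


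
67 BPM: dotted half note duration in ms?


One quarter-note beat = 60000 / BPM = 60000 / 67 ms
Dotted half note = 3 × quarter note
Duration = 3 × 60000 / 67 = 180000 / 67
= 2686.6 ms


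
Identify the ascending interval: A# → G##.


Working:
Letter names: A → G spans 7 letter names → a 7th
Semitones: A# → G## = 11 half-steps
A 7th of 11 semitones is a major 7th
= major 7th


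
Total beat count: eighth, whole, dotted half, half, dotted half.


Step by step:
Beat values:
  eighth = 0.5 beats
  whole = 4 beats
  dotted half = 3 beats
  half = 2 beats
  dotted half = 3 beats
Sum = 0.5 + 4 + 3 + 2 + 3
= 12.5 beats


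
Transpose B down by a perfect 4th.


Reasoning:
perfect 4th: 4 letter names, 5 semitones
Letter: B - 3 → F
Pitch: B - 5 semitones, spelled as an F → F#
= F#


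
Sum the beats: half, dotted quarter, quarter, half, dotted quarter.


Beat values:
  half = 2 beats
  dotted quarter = 1.5 beats
  quarter = 1 beat
  half = 2 beats
  dotted quarter = 1.5 beats
Sum = 2 + 1.5 + 1 + 2 + 1.5
= 8 beats


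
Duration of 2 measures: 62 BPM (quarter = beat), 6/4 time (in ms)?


Reasoning:
Quarter-note beat duration = 60000 / 62 ms
Beats per measure (6/4) = 6
One measure = 6 × 60000 / 62 = 360000 / 62 ms
2 measures = 2 × 360000 / 62 = 720000 / 62
= 11612.9 ms


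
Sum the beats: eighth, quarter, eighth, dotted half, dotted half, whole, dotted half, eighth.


Working:
Beat values:
  eighth = 0.5 beats
  quarter = 1 beat
  eighth = 0.5 beats
  dotted half = 3 beats
  dotted half = 3 beats
  whole = 4 beats
  dotted half = 3 beats
  eighth = 0.5 beats
Sum = 0.5 + 1 + 0.5 + 3 + 3 + 4 + 3 + 0.5
= 15.5 beats


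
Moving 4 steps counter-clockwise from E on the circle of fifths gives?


Step by step:
Each counter-clockwise step moves down a perfect 5th (= up a perfect 4th)
From E: E → A → D → G → C
= C


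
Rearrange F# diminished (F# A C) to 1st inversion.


Reasoning:
Root position: F# A C
1st inversion: move root up an octave
Bass note: A
Notes (bottom to top) = A C F#


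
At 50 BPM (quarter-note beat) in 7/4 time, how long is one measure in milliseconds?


Working:
Quarter-note beat duration = 60000 / 50 ms
Beats per measure (7/4) = 7
One measure = 7 × 60000 / 50 = 420000 / 50 ms
= 8400.0 ms


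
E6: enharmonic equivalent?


Solution.
Enharmonic notes sound the same pitch but are spelled with different letter names
E and D## name the same pitch class
= D##6


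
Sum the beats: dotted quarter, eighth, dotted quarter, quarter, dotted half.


Beat values:
  dotted quarter = 1.5 beats
  eighth = 0.5 beats
  dotted quarter = 1.5 beats
  quarter = 1 beat
  dotted half = 3 beats
Sum = 1.5 + 0.5 + 1.5 + 1 + 3
= 7.5 beats


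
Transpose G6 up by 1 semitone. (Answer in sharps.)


Step by step:
G6: chromatic position 7 in octave 6 → absolute = 6×12 + 7 = 79
Transpose up 1: 79 + 1 = 80
80 = 6×12 + 8 → G# in octave 6
Result = G#6


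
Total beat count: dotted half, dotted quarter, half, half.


Working:
Beat values:
  dotted half = 3 beats
  dotted quarter = 1.5 beats
  half = 2 beats
  half = 2 beats
Sum = 3 + 1.5 + 2 + 2
= 8.5 beats


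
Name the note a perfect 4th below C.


Step by step:
A 4th spans 4 letter names, so from C we land on G
A perfect 4th = 5 semitones below C
Spell G at that pitch: G
= G


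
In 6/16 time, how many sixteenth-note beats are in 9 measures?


Solution.
Time signature 6/16: the bottom number 16 means the sixteenth note gets one count
The top number 6 means 6 sixteenth-note beats per measure
Total = 6 × 9 measures
= 54 sixteenth-note beats


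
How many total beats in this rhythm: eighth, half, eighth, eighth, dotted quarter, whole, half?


Working:
Beat values:
  eighth = 0.5 beats
  half = 2 beats
  eighth = 0.5 beats
  eighth = 0.5 beats
  dotted quarter = 1.5 beats
  whole = 4 beats
  half = 2 beats
Sum = 0.5 + 2 + 0.5 + 0.5 + 1.5 + 4 + 2
= 11 beats


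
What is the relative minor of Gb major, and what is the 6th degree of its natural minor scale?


The relative minor shares the major's key signature and starts on its 6th degree
6th degree = a major 6th above the tonic; a major 6th above Gb is Eb
→ relative minor of Gb major is Eb minor
Eb natural minor scale: Eb F Gb Ab Bb Cb Db
= Eb minor; 6th degree = Cb


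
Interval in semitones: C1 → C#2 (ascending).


Let's work it out.
Absolute semitone position = octave×12 + chromatic position
C1: 1×12 + 0 = 12
C#2: 2×12 + 1 = 25
Difference = 25 - 12 = 13
= 13 semitones


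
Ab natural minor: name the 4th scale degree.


Step by step:
Natural minor scale pattern: W-H-W-W-H-W-W (2-1-2-2-1-2-2 semitones)
Starting from Ab:
  Ab + 2 semitones → Bb
  Bb + 1 semitone → Cb
  Cb + 2 semitones → Db
  Db + 2 semitones → Eb
  Eb + 1 semitone → Fb
  Fb + 2 semitones → Gb
  Gb + 2 semitones → Ab
Scale: Ab Bb Cb Db Eb Fb Gb
Degree 4 = Db


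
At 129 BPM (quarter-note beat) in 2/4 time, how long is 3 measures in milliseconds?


Let's work it out.
Quarter-note beat duration = 60000 / 129 ms
Beats per measure (2/4) = 2
One measure = 2 × 60000 / 129 = 120000 / 129 ms
3 measures = 3 × 120000 / 129 = 360000 / 129
= 2790.7 ms


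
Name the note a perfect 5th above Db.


Step by step:
A 5th spans 5 letter names, so from D we land on A
A perfect 5th = 7 semitones above Db
Spell A at that pitch: Ab
= Ab


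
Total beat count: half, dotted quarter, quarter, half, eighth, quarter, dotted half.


Let's work it out.
Beat values:
  half = 2 beats
  dotted quarter = 1.5 beats
  quarter = 1 beat
  half = 2 beats
  eighth = 0.5 beats
  quarter = 1 beat
  dotted half = 3 beats
Sum = 2 + 1.5 + 1 + 2 + 0.5 + 1 + 3
= 11 beats


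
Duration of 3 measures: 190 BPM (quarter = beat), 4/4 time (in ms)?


Quarter-note beat duration = 60000 / 190 ms
Beats per measure (4/4) = 4
One measure = 4 × 60000 / 190 = 240000 / 190 ms
3 measures = 3 × 240000 / 190 = 720000 / 190
= 3789.5 ms


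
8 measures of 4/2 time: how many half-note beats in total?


Time signature 4/2: the bottom number 2 means the half note gets one count
The top number 4 means 4 half-note beats per measure
Total = 4 × 8 measures
= 32 half-note beats


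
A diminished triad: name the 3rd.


Solution.
Diminished triad = root + minor 3rd (3 semitones) + diminished 5th (6 semitones)
A triad on A stacks thirds, so the chord tones use letter names A-C-E
Root: A
Minor 3rd above A: C
Diminished 5th above A: Eb
The 3rd = C


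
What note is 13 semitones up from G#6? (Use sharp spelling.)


Working:
G#6: chromatic position 8 in octave 6 → absolute = 6×12 + 8 = 80
Transpose up 13: 80 + 13 = 93
93 = 7×12 + 9 → A in octave 7
Result = A7


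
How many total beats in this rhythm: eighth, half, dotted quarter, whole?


Beat values:
  eighth = 0.5 beats
  half = 2 beats
  dotted quarter = 1.5 beats
  whole = 4 beats
Sum = 0.5 + 2 + 1.5 + 4
= 8 beats


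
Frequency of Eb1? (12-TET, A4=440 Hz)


Reasoning:
f = 440 × 2^(n/12) where n = semitones from A4
Eb1: -42 semitones from A4
f = 440 × 2^(-42/12)
f = 38.89 Hz


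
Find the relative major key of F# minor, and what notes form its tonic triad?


Solution.
The relative major shares the key signature and is a minor 3rd above the minor tonic
A minor 3rd above F# is A
→ relative major of F# minor is A major
Tonic triad of A major = root + major 3rd + perfect 5th = A C# E
= A major; triad = A C# E


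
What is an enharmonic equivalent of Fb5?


Let's work it out.
Enharmonic notes sound the same pitch but are spelled with different letter names
Fb and E name the same pitch class
= E5


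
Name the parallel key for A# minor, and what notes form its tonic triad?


Let's work it out.
Parallel keys share the same tonic but differ in mode
A# minor → parallel is A# major
Tonic triad of A# major = A# C## E#
= A# major; triad = A# C## E#


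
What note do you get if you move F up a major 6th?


Solution.
major 6th: 6 letter names, 9 semitones
Letter: F + 5 → D
Pitch: F + 9 semitones, spelled as a D → D
= D


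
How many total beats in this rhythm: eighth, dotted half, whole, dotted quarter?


Let's work it out.
Beat values:
  eighth = 0.5 beats
  dotted half = 3 beats
  whole = 4 beats
  dotted quarter = 1.5 beats
Sum = 0.5 + 3 + 4 + 1.5
= 9 beats


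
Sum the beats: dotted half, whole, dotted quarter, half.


Let's work it out.
Beat values:
  dotted half = 3 beats
  whole = 4 beats
  dotted quarter = 1.5 beats
  half = 2 beats
Sum = 3 + 4 + 1.5 + 2
= 10.5 beats


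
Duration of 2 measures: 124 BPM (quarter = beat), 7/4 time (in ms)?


Working:
Quarter-note beat duration = 60000 / 124 ms
Beats per measure (7/4) = 7
One measure = 7 × 60000 / 124 = 420000 / 124 ms
2 measures = 2 × 420000 / 124 = 840000 / 124
= 6774.2 ms


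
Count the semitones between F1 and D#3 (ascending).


Let's work it out.
Absolute semitone position = octave×12 + chromatic position
F1: 1×12 + 5 = 17
D#3: 3×12 + 3 = 39
Difference = 39 - 17 = 22
= 22 semitones


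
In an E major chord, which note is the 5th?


Solution.
Major triad = root + major 3rd (4 semitones) + perfect 5th (7 semitones)
A triad on E stacks thirds, so the chord tones use letter names E-G-B
Root: E
Major 3rd above E: G#
Perfect 5th above E: B
The 5th = B


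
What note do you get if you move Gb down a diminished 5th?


Let's work it out.
diminished 5th: 5 letter names, 6 semitones
Letter: G - 4 → C
Pitch: Gb - 6 semitones, spelled as a C → C
= C


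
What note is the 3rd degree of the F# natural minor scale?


Step by step:
Natural minor scale pattern: W-H-W-W-H-W-W (2-1-2-2-1-2-2 semitones)
Starting from F#:
  F# + 2 semitones → G#
  G# + 1 semitone → A
  A + 2 semitones → B
  B + 2 semitones → C#
  C# + 1 semitone → D
  D + 2 semitones → E
  E + 2 semitones → F#
Scale: F# G# A B C# D E
Degree 3 = A


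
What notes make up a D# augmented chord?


Augmented triad = root + major 3rd (4 semitones) + augmented 5th (8 semitones)
A triad on D# stacks thirds, so the chord tones use letter names D-F-A
Root: D#
Major 3rd above D#: F##
Augmented 5th above D#: A##
Chord = D# F## A##


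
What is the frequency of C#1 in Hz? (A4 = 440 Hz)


f = 440 × 2^(n/12) where n = semitones from A4
C#1: -44 semitones from A4
f = 440 × 2^(-44/12)
f = 34.65 Hz


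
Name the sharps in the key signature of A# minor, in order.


Sharp minor keys follow the circle of fifths: A(0), E(1), B(2), F#(3), C#(4), G#(5), D#(6), A#(7)
A# minor has 7 sharps
Order of sharps: F# C# G# D# A# E# B# → first 7: F#, C#, G#, D#, A#, E#, B#
= F#, C#, G#, D#, A#, E#, B#


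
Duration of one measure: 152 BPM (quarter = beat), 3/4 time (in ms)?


Reasoning:
Quarter-note beat duration = 60000 / 152 ms
Beats per measure (3/4) = 3
One measure = 3 × 60000 / 152 = 180000 / 152 ms
= 1184.2 ms


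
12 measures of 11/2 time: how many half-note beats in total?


Time signature 11/2: the bottom number 2 means the half note gets one count
The top number 11 means 11 half-note beats per measure
Total = 11 × 12 measures
= 132 half-note beats


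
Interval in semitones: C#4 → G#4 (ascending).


Reasoning:
Absolute semitone position = octave×12 + chromatic position
C#4: 4×12 + 1 = 49
G#4: 4×12 + 8 = 56
Difference = 56 - 49 = 7
= 7 semitones


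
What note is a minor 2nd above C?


Step by step:
A 2nd spans 2 letter names, so from C we land on D
A minor 2nd = 1 semitone above C
Spell D at that pitch: Db
= Db


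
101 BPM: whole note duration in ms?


Working:
One quarter-note beat = 60000 / BPM = 60000 / 101 ms
Whole note = 4 × quarter note
Duration = 4 × 60000 / 101 = 240000 / 101
= 2376.2 ms


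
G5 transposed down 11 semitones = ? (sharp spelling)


Step by step:
G5: chromatic position 7 in octave 5 → absolute = 5×12 + 7 = 67
Transpose down 11: 67 - 11 = 56
56 = 4×12 + 8 → G# in octave 4
Result = G#4


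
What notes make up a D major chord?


Solution.
Major triad = root + major 3rd (4 semitones) + perfect 5th (7 semitones)
A triad on D stacks thirds, so the chord tones use letter names D-F-A
Root: D
Major 3rd above D: F#
Perfect 5th above D: A
Chord = D F# A


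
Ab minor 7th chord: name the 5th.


Step by step:
Minor 7th chord = root + minor 3rd + perfect 5th + minor 7th
Seventh chords stack in thirds, so the letter names are A-C-E-G
Root: Ab
Minor 3rd above Ab: Cb
Perfect 5th above Ab: Eb
Minor 7th above Ab: Gb
The 5th = Eb


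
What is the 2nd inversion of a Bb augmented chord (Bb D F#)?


Reasoning:
Root position: Bb D F#
2nd inversion: move root and 3rd up an octave
Bass note: F#
Notes (bottom to top) = F# Bb D


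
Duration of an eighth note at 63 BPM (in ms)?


Let's work it out.
One quarter-note beat = 60000 / BPM = 60000 / 63 ms
Eighth note = 1/2 × quarter note
Duration = 1/2 × 60000 / 63 = 30000 / 63
= 476.2 ms


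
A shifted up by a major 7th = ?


Working:
major 7th: 7 letter names, 11 semitones
Letter: A + 6 → G
Pitch: A + 11 semitones, spelled as a G → G#
= G#


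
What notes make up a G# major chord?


Major triad = root + major 3rd (4 semitones) + perfect 5th (7 semitones)
A triad on G# stacks thirds, so the chord tones use letter names G-B-D
Root: G#
Major 3rd above G#: B#
Perfect 5th above G#: D#
Chord = G# B# D#


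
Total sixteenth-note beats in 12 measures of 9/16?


Reasoning:
Time signature 9/16: the bottom number 16 means the sixteenth note gets one count
The top number 9 means 9 sixteenth-note beats per measure
Total = 9 × 12 measures
= 108 sixteenth-note beats


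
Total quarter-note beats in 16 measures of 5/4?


Let's work it out.
Time signature 5/4: the bottom number 4 means the quarter note gets one count
The top number 5 means 5 quarter-note beats per measure
Total = 5 × 16 measures
= 80 quarter-note beats


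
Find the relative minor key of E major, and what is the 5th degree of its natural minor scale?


The relative minor shares the major's key signature and starts on its 6th degree
6th degree = a major 6th above the tonic; a major 6th above E is C#
→ relative minor of E major is C# minor
C# natural minor scale: C# D# E F# G# A B
= C# minor; 5th degree = G#


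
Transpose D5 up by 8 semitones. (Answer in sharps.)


D5: chromatic position 2 in octave 5 → absolute = 5×12 + 2 = 62
Transpose up 8: 62 + 8 = 70
70 = 5×12 + 10 → A# in octave 5
Result = A#5


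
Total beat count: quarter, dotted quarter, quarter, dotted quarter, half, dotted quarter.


Let's work it out.
Beat values:
  quarter = 1 beat
  dotted quarter = 1.5 beats
  quarter = 1 beat
  dotted quarter = 1.5 beats
  half = 2 beats
  dotted quarter = 1.5 beats
Sum = 1 + 1.5 + 1 + 1.5 + 2 + 1.5
= 8.5 beats


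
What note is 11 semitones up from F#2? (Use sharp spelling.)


Reasoning:
F#2: chromatic position 6 in octave 2 → absolute = 2×12 + 6 = 30
Transpose up 11: 30 + 11 = 41
41 = 3×12 + 5 → F in octave 3
Result = F3


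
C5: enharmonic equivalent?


Step by step:
Enharmonic notes sound the same pitch but are spelled with different letter names
C and Dbb name the same pitch class
= Dbb5


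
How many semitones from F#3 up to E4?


Step by step:
Absolute semitone position = octave×12 + chromatic position
F#3: 3×12 + 6 = 42
E4: 4×12 + 4 = 52
Difference = 52 - 42 = 10
= 10 semitones


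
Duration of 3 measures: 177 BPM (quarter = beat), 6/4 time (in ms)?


Reasoning:
Quarter-note beat duration = 60000 / 177 ms
Beats per measure (6/4) = 6
One measure = 6 × 60000 / 177 = 360000 / 177 ms
3 measures = 3 × 360000 / 177 = 1080000 / 177
= 6101.7 ms


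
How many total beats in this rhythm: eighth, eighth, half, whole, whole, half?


Beat values:
  eighth = 0.5 beats
  eighth = 0.5 beats
  half = 2 beats
  whole = 4 beats
  whole = 4 beats
  half = 2 beats
Sum = 0.5 + 0.5 + 2 + 4 + 4 + 2
= 13 beats


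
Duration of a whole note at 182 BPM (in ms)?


Working:
One quarter-note beat = 60000 / BPM = 60000 / 182 ms
Whole note = 4 × quarter note
Duration = 4 × 60000 / 182 = 240000 / 182
= 1318.7 ms


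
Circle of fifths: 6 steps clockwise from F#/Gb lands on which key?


Solution.
Each clockwise step on the circle of fifths moves up a perfect 5th
From F#/Gb: F#/Gb → Db → Ab → Eb → Bb → F → C
= C


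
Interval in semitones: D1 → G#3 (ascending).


Reasoning:
Absolute semitone position = octave×12 + chromatic position
D1: 1×12 + 2 = 14
G#3: 3×12 + 8 = 44
Difference = 44 - 14 = 30
= 30 semitones


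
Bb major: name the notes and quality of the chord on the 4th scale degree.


Reasoning:
Bb major scale: Bb C D Eb F G A
Diatonic triad on degree 4 stacks scale notes 4, 6, 1: Eb G Bb
Eb→G = 4 semitones; Eb→Bb = 7 semitones → major triad
= Eb G Bb (major)


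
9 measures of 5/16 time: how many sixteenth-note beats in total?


Reasoning:
Time signature 5/16: the bottom number 16 means the sixteenth note gets one count
The top number 5 means 5 sixteenth-note beats per measure
Total = 5 × 9 measures
= 45 sixteenth-note beats


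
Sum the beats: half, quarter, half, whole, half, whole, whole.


Working:
Beat values:
  half = 2 beats
  quarter = 1 beat
  half = 2 beats
  whole = 4 beats
  half = 2 beats
  whole = 4 beats
  whole = 4 beats
Sum = 2 + 1 + 2 + 4 + 2 + 4 + 4
= 19 beats


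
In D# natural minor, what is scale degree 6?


Reasoning:
Natural minor scale pattern: W-H-W-W-H-W-W (2-1-2-2-1-2-2 semitones)
Starting from D#:
  D# + 2 semitones → E#
  E# + 1 semitone → F#
  F# + 2 semitones → G#
  G# + 2 semitones → A#
  A# + 1 semitone → B
  B + 2 semitones → C#
  C# + 2 semitones → D#
Scale: D# E# F# G# A# B C#
Degree 6 = B


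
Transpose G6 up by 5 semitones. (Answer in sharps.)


Step by step:
G6: chromatic position 7 in octave 6 → absolute = 6×12 + 7 = 79
Transpose up 5: 79 + 5 = 84
84 = 7×12 + 0 → C in octave 7
Result = C7


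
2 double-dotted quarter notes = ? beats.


Reasoning:
Base quarter note = 1 beat
Dot 1 adds half the previous value: +1/2
Dot 2 adds half the previous value: +1/4
One double-dotted quarter = 1 + 1/2 + 1/4 = 7/4
2 of them = 2 × 7/4 = 7/2
= 7/2 beats


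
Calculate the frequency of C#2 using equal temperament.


f = 440 × 2^(n/12) where n = semitones from A4
C#2: -32 semitones from A4
f = 440 × 2^(-32/12)
f = 69.30 Hz


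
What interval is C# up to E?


Working:
Letter names: C → E spans 3 letter names → a 3rd
Semitones: C# → E = 3 half-steps
A 3rd of 3 semitones is a minor 3rd
= minor 3rd


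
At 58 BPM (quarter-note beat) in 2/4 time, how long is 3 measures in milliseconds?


Quarter-note beat duration = 60000 / 58 ms
Beats per measure (2/4) = 2
One measure = 2 × 60000 / 58 = 120000 / 58 ms
3 measures = 3 × 120000 / 58 = 360000 / 58
= 6206.9 ms


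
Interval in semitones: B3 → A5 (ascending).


Solution.
Absolute semitone position = octave×12 + chromatic position
B3: 3×12 + 11 = 47
A5: 5×12 + 9 = 69
Difference = 69 - 47 = 22
= 22 semitones


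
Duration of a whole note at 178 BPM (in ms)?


Working:
One quarter-note beat = 60000 / BPM = 60000 / 178 ms
Whole note = 4 × quarter note
Duration = 4 × 60000 / 178 = 240000 / 178
= 1348.3 ms


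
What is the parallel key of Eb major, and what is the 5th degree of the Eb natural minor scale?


Reasoning:
Parallel keys share the same tonic but differ in mode
Eb major → parallel is Eb minor
Eb natural minor scale: Eb F Gb Ab Bb Cb Db
= Eb minor; 5th degree = Bb


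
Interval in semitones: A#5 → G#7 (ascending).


Let's work it out.
Absolute semitone position = octave×12 + chromatic position
A#5: 5×12 + 10 = 70
G#7: 7×12 + 8 = 92
Difference = 92 - 70 = 22
= 22 semitones


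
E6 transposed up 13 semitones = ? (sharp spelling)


E6: chromatic position 4 in octave 6 → absolute = 6×12 + 4 = 76
Transpose up 13: 76 + 13 = 89
89 = 7×12 + 5 → F in octave 7
Result = F7


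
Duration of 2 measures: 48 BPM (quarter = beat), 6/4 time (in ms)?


Working:
Quarter-note beat duration = 60000 / 48 ms
Beats per measure (6/4) = 6
One measure = 6 × 60000 / 48 = 360000 / 48 ms
2 measures = 2 × 360000 / 48 = 720000 / 48
= 15000.0 ms


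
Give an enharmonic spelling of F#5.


Enharmonic notes sound the same pitch but are spelled with different letter names
F# and Gb name the same pitch class
= Gb5


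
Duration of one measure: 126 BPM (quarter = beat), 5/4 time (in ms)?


Step by step:
Quarter-note beat duration = 60000 / 126 ms
Beats per measure (5/4) = 5
One measure = 5 × 60000 / 126 = 300000 / 126 ms
= 2381.0 ms


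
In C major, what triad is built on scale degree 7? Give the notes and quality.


Step by step:
C major scale: C D E F G A B
Diatonic triad on degree 7 stacks scale notes 7, 2, 4: B D F
B→D = 3 semitones; B→F = 6 semitones → diminished triad
= B D F (diminished)


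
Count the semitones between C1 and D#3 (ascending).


Let's work it out.
Absolute semitone position = octave×12 + chromatic position
C1: 1×12 + 0 = 12
D#3: 3×12 + 3 = 39
Difference = 39 - 12 = 27
= 27 semitones


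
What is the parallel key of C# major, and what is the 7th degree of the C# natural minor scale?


Reasoning:
Parallel keys share the same tonic but differ in mode
C# major → parallel is C# minor
C# natural minor scale: C# D# E F# G# A B
= C# minor; 7th degree = B


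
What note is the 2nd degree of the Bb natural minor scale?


Solution.
Natural minor scale pattern: W-H-W-W-H-W-W (2-1-2-2-1-2-2 semitones)
Starting from Bb:
  Bb + 2 semitones → C
  C + 1 semitone → Db
  Db + 2 semitones → Eb
  Eb + 2 semitones → F
  F + 1 semitone → Gb
  Gb + 2 semitones → Ab
  Ab + 2 semitones → Bb
Scale: Bb C Db Eb F Gb Ab
Degree 2 = C


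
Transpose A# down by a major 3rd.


Solution.
major 3rd: 3 letter names, 4 semitones
Letter: A - 2 → F
Pitch: A# - 4 semitones, spelled as an F → F#
= F#


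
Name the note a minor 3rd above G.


Working:
A 3rd spans 3 letter names, so from G we land on B
A minor 3rd = 3 semitones above G
Spell B at that pitch: Bb
= Bb


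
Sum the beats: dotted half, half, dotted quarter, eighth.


Working:
Beat values:
  dotted half = 3 beats
  half = 2 beats
  dotted quarter = 1.5 beats
  eighth = 0.5 beats
Sum = 3 + 2 + 1.5 + 0.5
= 7 beats


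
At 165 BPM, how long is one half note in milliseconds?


Working:
One quarter-note beat = 60000 / BPM = 60000 / 165 ms
Half note = 2 × quarter note
Duration = 2 × 60000 / 165 = 120000 / 165
= 727.3 ms


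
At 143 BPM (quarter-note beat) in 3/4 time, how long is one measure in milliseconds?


Quarter-note beat duration = 60000 / 143 ms
Beats per measure (3/4) = 3
One measure = 3 × 60000 / 143 = 180000 / 143 ms
= 1258.7 ms


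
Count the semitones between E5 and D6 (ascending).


Step by step:
Absolute semitone position = octave×12 + chromatic position
E5: 5×12 + 4 = 64
D6: 6×12 + 2 = 74
Difference = 74 - 64 = 10
= 10 semitones


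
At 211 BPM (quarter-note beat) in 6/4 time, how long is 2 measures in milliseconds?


Quarter-note beat duration = 60000 / 211 ms
Beats per measure (6/4) = 6
One measure = 6 × 60000 / 211 = 360000 / 211 ms
2 measures = 2 × 360000 / 211 = 720000 / 211
= 3412.3 ms


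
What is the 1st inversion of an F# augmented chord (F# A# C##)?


Step by step:
Root position: F# A# C##
1st inversion: move root up an octave
Bass note: A#
Notes (bottom to top) = A# C## F#


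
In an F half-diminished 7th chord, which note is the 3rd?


Let's work it out.
Half-diminished 7th chord = root + minor 3rd + diminished 5th + minor 7th
Seventh chords stack in thirds, so the letter names are F-A-C-E
Root: F
Minor 3rd above F: Ab
Diminished 5th above F: Cb
Minor 7th above F: Eb
The 3rd = Ab


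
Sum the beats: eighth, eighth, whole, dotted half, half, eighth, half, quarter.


Reasoning:
Beat values:
  eighth = 0.5 beats
  eighth = 0.5 beats
  whole = 4 beats
  dotted half = 3 beats
  half = 2 beats
  eighth = 0.5 beats
  half = 2 beats
  quarter = 1 beat
Sum = 0.5 + 0.5 + 4 + 3 + 2 + 0.5 + 2 + 1
= 13.5 beats


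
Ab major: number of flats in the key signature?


Let's work it out.
Flat major keys: C(0), F(1), Bb(2), Eb(3), Ab(4), Db(5), Gb(6), Cb(7)
Ab major has 4 flats
Order of flats: Bb Eb Ab Db Gb Cb Fb → first 4: Bb, Eb, Ab, Db
= 4 flats


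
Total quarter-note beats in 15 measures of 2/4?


Let's work it out.
Time signature 2/4: the bottom number 4 means the quarter note gets one count
The top number 2 means 2 quarter-note beats per measure
Total = 2 × 15 measures
= 30 quarter-note beats


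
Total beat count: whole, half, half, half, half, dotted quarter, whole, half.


Beat values:
  whole = 4 beats
  half = 2 beats
  half = 2 beats
  half = 2 beats
  half = 2 beats
  dotted quarter = 1.5 beats
  whole = 4 beats
  half = 2 beats
Sum = 4 + 2 + 2 + 2 + 2 + 1.5 + 4 + 2
= 19.5 beats


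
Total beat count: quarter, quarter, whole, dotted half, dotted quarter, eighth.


Let's work it out.
Beat values:
  quarter = 1 beat
  quarter = 1 beat
  whole = 4 beats
  dotted half = 3 beats
  dotted quarter = 1.5 beats
  eighth = 0.5 beats
Sum = 1 + 1 + 4 + 3 + 1.5 + 0.5
= 11 beats


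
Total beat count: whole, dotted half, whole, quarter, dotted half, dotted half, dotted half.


Beat values:
  whole = 4 beats
  dotted half = 3 beats
  whole = 4 beats
  quarter = 1 beat
  dotted half = 3 beats
  dotted half = 3 beats
  dotted half = 3 beats
Sum = 4 + 3 + 4 + 1 + 3 + 3 + 3
= 21 beats


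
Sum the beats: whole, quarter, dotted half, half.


Beat values:
  whole = 4 beats
  quarter = 1 beat
  dotted half = 3 beats
  half = 2 beats
Sum = 4 + 1 + 3 + 2
= 10 beats


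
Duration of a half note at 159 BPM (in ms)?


Let's work it out.
One quarter-note beat = 60000 / BPM = 60000 / 159 ms
Half note = 2 × quarter note
Duration = 2 × 60000 / 159 = 120000 / 159
= 754.7 ms


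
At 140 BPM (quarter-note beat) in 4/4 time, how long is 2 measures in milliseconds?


Quarter-note beat duration = 60000 / 140 ms
Beats per measure (4/4) = 4
One measure = 4 × 60000 / 140 = 240000 / 140 ms
2 measures = 2 × 240000 / 140 = 480000 / 140
= 3428.6 ms


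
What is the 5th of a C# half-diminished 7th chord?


Half-diminished 7th chord = root + minor 3rd + diminished 5th + minor 7th
Seventh chords stack in thirds, so the letter names are C-E-G-B
Root: C#
Minor 3rd above C#: E
Diminished 5th above C#: G
Minor 7th above C#: B
The 5th = G


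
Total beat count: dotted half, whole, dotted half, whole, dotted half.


Beat values:
  dotted half = 3 beats
  whole = 4 beats
  dotted half = 3 beats
  whole = 4 beats
  dotted half = 3 beats
Sum = 3 + 4 + 3 + 4 + 3
= 17 beats


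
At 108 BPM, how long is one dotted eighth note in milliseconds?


Let's work it out.
One quarter-note beat = 60000 / BPM = 60000 / 108 ms
Dotted eighth note = 3/4 × quarter note
Duration = 3/4 × 60000 / 108 = 45000 / 108
= 416.7 ms


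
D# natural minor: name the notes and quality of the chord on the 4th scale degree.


Step by step:
D# natural minor scale: D# E# F# G# A# B C#
Diatonic triad on degree 4 stacks scale notes 4, 6, 1: G# B D#
G#→B = 3 semitones; G#→D# = 7 semitones → minor triad
= G# B D# (minor)


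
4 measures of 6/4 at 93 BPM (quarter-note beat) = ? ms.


Step by step:
Quarter-note beat duration = 60000 / 93 ms
Beats per measure (6/4) = 6
One measure = 6 × 60000 / 93 = 360000 / 93 ms
4 measures = 4 × 360000 / 93 = 1440000 / 93
= 15483.9 ms


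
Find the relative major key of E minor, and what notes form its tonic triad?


Solution.
The relative major shares the key signature and is a minor 3rd above the minor tonic
A minor 3rd above E is G
→ relative major of E minor is G major
Tonic triad of G major = root + major 3rd + perfect 5th = G B D
= G major; triad = G B D


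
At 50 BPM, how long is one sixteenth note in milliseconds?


Reasoning:
One quarter-note beat = 60000 / BPM = 60000 / 50 ms
Sixteenth note = 1/4 × quarter note
Duration = 1/4 × 60000 / 50 = 15000 / 50
= 300.0 ms


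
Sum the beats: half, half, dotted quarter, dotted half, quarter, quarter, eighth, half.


Beat values:
  half = 2 beats
  half = 2 beats
  dotted quarter = 1.5 beats
  dotted half = 3 beats
  quarter = 1 beat
  quarter = 1 beat
  eighth = 0.5 beats
  half = 2 beats
Sum = 2 + 2 + 1.5 + 3 + 1 + 1 + 0.5 + 2
= 13 beats


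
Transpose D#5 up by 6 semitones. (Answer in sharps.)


Step by step:
D#5: chromatic position 3 in octave 5 → absolute = 5×12 + 3 = 63
Transpose up 6: 63 + 6 = 69
69 = 5×12 + 9 → A in octave 5
Result = A5


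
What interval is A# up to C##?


Letter names: A → C spans 3 letter names → a 3rd
Semitones: A# → C## = 4 half-steps
A 3rd of 4 semitones is a major 3rd
= major 3rd


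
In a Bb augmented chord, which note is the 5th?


Step by step:
Augmented triad = root + major 3rd (4 semitones) + augmented 5th (8 semitones)
A triad on Bb stacks thirds, so the chord tones use letter names B-D-F
Root: Bb
Major 3rd above Bb: D
Augmented 5th above Bb: F#
The 5th = F#


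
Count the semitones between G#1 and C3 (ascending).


Absolute semitone position = octave×12 + chromatic position
G#1: 1×12 + 8 = 20
C3: 3×12 + 0 = 36
Difference = 36 - 20 = 16
= 16 semitones


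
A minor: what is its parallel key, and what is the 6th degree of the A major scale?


Working:
Parallel keys share the same tonic but differ in mode
A minor → parallel is A major
A major scale: A B C# D E F# G#
= A major; 6th degree = F#


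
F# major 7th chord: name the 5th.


Step by step:
Major 7th chord = root + major 3rd + perfect 5th + major 7th
Seventh chords stack in thirds, so the letter names are F-A-C-E
Root: F#
Major 3rd above F#: A#
Perfect 5th above F#: C#
Major 7th above F#: E#
The 5th = C#


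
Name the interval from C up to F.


Reasoning:
Letter names: C → F spans 4 letter names → a 4th
Semitones: C → F = 5 half-steps
A 4th of 5 semitones is a perfect 4th
= perfect 4th


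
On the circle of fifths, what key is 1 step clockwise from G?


Each clockwise step on the circle of fifths moves up a perfect 5th
From G: G → D
= D


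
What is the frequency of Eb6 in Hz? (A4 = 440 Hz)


Reasoning:
f = 440 × 2^(n/12) where n = semitones from A4
Eb6: 18 semitones from A4
f = 440 × 2^(18/12)
f = 1244.51 Hz


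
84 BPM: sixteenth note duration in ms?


Reasoning:
One quarter-note beat = 60000 / BPM = 60000 / 84 ms
Sixteenth note = 1/4 × quarter note
Duration = 1/4 × 60000 / 84 = 15000 / 84
= 178.6 ms


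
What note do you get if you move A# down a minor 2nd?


Let's work it out.
minor 2nd: 2 letter names, 1 semitones
Letter: A - 1 → G
Pitch: A# - 1 semitones, spelled as a G → G##
= G##


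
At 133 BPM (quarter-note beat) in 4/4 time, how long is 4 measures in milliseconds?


Let's work it out.
Quarter-note beat duration = 60000 / 133 ms
Beats per measure (4/4) = 4
One measure = 4 × 60000 / 133 = 240000 / 133 ms
4 measures = 4 × 240000 / 133 = 960000 / 133
= 7218.0 ms


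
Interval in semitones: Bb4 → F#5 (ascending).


Absolute semitone position = octave×12 + chromatic position
Bb4: 4×12 + 10 = 58
F#5: 5×12 + 6 = 66
Difference = 66 - 58 = 8
= 8 semitones


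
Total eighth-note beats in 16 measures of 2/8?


Let's work it out.
Time signature 2/8: the bottom number 8 means the eighth note gets one count
The top number 2 means 2 eighth-note beats per measure
Total = 2 × 16 measures
= 32 eighth-note beats


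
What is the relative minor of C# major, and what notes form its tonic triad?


Solution.
The relative minor shares the major's key signature and starts on its 6th degree
6th degree = a major 6th above the tonic; a major 6th above C# is A#
→ relative minor of C# major is A# minor
Tonic triad of A# minor = root + minor 3rd + perfect 5th = A# C# E#
= A# minor; triad = A# C# E#


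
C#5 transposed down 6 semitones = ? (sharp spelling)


Step by step:
C#5: chromatic position 1 in octave 5 → absolute = 5×12 + 1 = 61
Transpose down 6: 61 - 6 = 55
55 = 4×12 + 7 → G in octave 4
Result = G4


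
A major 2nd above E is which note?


Reasoning:
A 2nd spans 2 letter names, so from E we land on F
A major 2nd = 2 semitones above E
Spell F at that pitch: F#
= F#


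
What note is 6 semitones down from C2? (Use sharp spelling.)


C2: chromatic position 0 in octave 2 → absolute = 2×12 + 0 = 24
Transpose down 6: 24 - 6 = 18
18 = 1×12 + 6 → F# in octave 1
Result = F#1


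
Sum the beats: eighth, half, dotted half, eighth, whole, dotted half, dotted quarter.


Beat values:
  eighth = 0.5 beats
  half = 2 beats
  dotted half = 3 beats
  eighth = 0.5 beats
  whole = 4 beats
  dotted half = 3 beats
  dotted quarter = 1.5 beats
Sum = 0.5 + 2 + 3 + 0.5 + 4 + 3 + 1.5
= 14.5 beats


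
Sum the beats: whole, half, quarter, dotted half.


Beat values:
  whole = 4 beats
  half = 2 beats
  quarter = 1 beat
  dotted half = 3 beats
Sum = 4 + 2 + 1 + 3
= 10 beats


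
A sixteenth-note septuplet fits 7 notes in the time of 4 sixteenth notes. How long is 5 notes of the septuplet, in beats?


Solution.
Septuplet: 7 notes occupy the space of 4 sixteenth notes
Space = 4 × 1/4 = 1 beat
Each septuplet note = 1 / 7 = 1/7 beats
5 notes = 5 × 1/7 = 5/7
= 5/7 beats


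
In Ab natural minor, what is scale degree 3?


Reasoning:
Natural minor scale pattern: W-H-W-W-H-W-W (2-1-2-2-1-2-2 semitones)
Starting from Ab:
  Ab + 2 semitones → Bb
  Bb + 1 semitone → Cb
  Cb + 2 semitones → Db
  Db + 2 semitones → Eb
  Eb + 1 semitone → Fb
  Fb + 2 semitones → Gb
  Gb + 2 semitones → Ab
Scale: Ab Bb Cb Db Eb Fb Gb
Degree 3 = Cb


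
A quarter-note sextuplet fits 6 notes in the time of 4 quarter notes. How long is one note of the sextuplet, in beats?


Sextuplet: 6 notes occupy the space of 4 quarter notes
Space = 4 × 1 = 4 beats
Each sextuplet note = 4 / 6 = 2/3 beats
= 2/3 beats


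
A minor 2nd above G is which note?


A 2nd spans 2 letter names, so from G we land on A
A minor 2nd = 1 semitone above G
Spell A at that pitch: Ab
= Ab


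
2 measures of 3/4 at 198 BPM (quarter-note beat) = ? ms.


Let's work it out.
Quarter-note beat duration = 60000 / 198 ms
Beats per measure (3/4) = 3
One measure = 3 × 60000 / 198 = 180000 / 198 ms
2 measures = 2 × 180000 / 198 = 360000 / 198
= 1818.2 ms


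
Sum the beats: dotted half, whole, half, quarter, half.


Let's work it out.
Beat values:
  dotted half = 3 beats
  whole = 4 beats
  half = 2 beats
  quarter = 1 beat
  half = 2 beats
Sum = 3 + 4 + 2 + 1 + 2
= 12 beats


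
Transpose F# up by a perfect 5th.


Solution.
perfect 5th: 5 letter names, 7 semitones
Letter: F + 4 → C
Pitch: F# + 7 semitones, spelled as a C → C#
= C#


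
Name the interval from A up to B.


Solution.
Letter names: A → B spans 2 letter names → a 2nd
Semitones: A → B = 2 half-steps
A 2nd of 2 semitones is a major 2nd
= major 2nd


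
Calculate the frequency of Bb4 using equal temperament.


Step by step:
f = 440 × 2^(n/12) where n = semitones from A4
Bb4: 1 semitones from A4
f = 440 × 2^(1/12)
f = 466.16 Hz


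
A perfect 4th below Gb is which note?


Solution.
A 4th spans 4 letter names, so from G we land on D
A perfect 4th = 5 semitones below Gb
Spell D at that pitch: Db
= Db


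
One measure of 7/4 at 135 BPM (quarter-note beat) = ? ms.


Reasoning:
Quarter-note beat duration = 60000 / 135 ms
Beats per measure (7/4) = 7
One measure = 7 × 60000 / 135 = 420000 / 135 ms
= 3111.1 ms


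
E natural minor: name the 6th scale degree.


Solution.
Natural minor scale pattern: W-H-W-W-H-W-W (2-1-2-2-1-2-2 semitones)
Starting from E:
  E + 2 semitones → F#
  F# + 1 semitone → G
  G + 2 semitones → A
  A + 2 semitones → B
  B + 1 semitone → C
  C + 2 semitones → D
  D + 2 semitones → E
Scale: E F# G A B C D
Degree 6 = C


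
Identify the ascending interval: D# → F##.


Letter names: D → F spans 3 letter names → a 3rd
Semitones: D# → F## = 4 half-steps
A 3rd of 4 semitones is a major 3rd
= major 3rd


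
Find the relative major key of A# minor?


The relative major shares the key signature and is a minor 3rd above the minor tonic
A minor 3rd above A# is C#
→ relative major of A# minor is C# major
= C# major


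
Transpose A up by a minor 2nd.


Reasoning:
minor 2nd: 2 letter names, 1 semitones
Letter: A + 1 → B
Pitch: A + 1 semitones, spelled as a B → Bb
= Bb


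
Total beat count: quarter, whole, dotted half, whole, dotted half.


Solution.
Beat values:
  quarter = 1 beat
  whole = 4 beats
  dotted half = 3 beats
  whole = 4 beats
  dotted half = 3 beats
Sum = 1 + 4 + 3 + 4 + 3
= 15 beats


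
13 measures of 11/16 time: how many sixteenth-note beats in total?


Time signature 11/16: the bottom number 16 means the sixteenth note gets one count
The top number 11 means 11 sixteenth-note beats per measure
Total = 11 × 13 measures
= 143 sixteenth-note beats


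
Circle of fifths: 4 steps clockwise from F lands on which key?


Solution.
Each clockwise step on the circle of fifths moves up a perfect 5th
From F: F → C → G → D → A
= A


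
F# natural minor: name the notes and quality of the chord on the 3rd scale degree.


Let's work it out.
F# natural minor scale: F# G# A B C# D E
Diatonic triad on degree 3 stacks scale notes 3, 5, 7: A C# E
A→C# = 4 semitones; A→E = 7 semitones → major triad
= A C# E (major)


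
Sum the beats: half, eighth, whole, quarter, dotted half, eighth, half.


Beat values:
  half = 2 beats
  eighth = 0.5 beats
  whole = 4 beats
  quarter = 1 beat
  dotted half = 3 beats
  eighth = 0.5 beats
  half = 2 beats
Sum = 2 + 0.5 + 4 + 1 + 3 + 0.5 + 2
= 13 beats


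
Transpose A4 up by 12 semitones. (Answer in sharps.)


A4: chromatic position 9 in octave 4 → absolute = 4×12 + 9 = 57
Transpose up 12: 57 + 12 = 69
69 = 5×12 + 9 → A in octave 5
Result = A5


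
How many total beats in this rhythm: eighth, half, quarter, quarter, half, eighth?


Step by step:
Beat values:
  eighth = 0.5 beats
  half = 2 beats
  quarter = 1 beat
  quarter = 1 beat
  half = 2 beats
  eighth = 0.5 beats
Sum = 0.5 + 2 + 1 + 1 + 2 + 0.5
= 7 beats


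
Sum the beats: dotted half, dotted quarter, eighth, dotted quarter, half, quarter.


Solution.
Beat values:
  dotted half = 3 beats
  dotted quarter = 1.5 beats
  eighth = 0.5 beats
  dotted quarter = 1.5 beats
  half = 2 beats
  quarter = 1 beat
Sum = 3 + 1.5 + 0.5 + 1.5 + 2 + 1
= 9.5 beats


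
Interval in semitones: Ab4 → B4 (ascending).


Solution.
Absolute semitone position = octave×12 + chromatic position
Ab4: 4×12 + 8 = 56
B4: 4×12 + 11 = 59
Difference = 59 - 56 = 3
= 3 semitones
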